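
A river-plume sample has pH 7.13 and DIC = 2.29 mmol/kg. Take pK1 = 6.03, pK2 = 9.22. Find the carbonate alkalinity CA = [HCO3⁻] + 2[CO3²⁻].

CA = [HCO3⁻] + 2[CO3²⁻] = (α₁ + 2α₂)·DIC
At pH 7.13: [H⁺]/K1 = 10^-1.10 = 0.079433, K2/[H⁺] = 10^-2.09 = 0.0081283
α₁ = 1/(1 + 0.079433 + 0.0081283) = 1/1.0876 = 0.9195; α₂ = α₁·K2/[H⁺] = 0.007474
α₁ + 2α₂ = 0.9344
CA = 0.9344 × 2.29 = 2.14 mmol/kg

CA = 2.14 mmol/kg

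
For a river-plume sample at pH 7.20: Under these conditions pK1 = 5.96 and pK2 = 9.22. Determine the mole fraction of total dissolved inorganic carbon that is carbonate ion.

α₂ = 0.00895

α₂ = 1 / (1 + [H⁺]/K2 + [H⁺]²/(K1K2)) = 1 / (1 + 10^+2.02 + 10^+0.78)
   = 1 / (1 + 104.71 + 6.0256) = 1/111.74 = 0.008949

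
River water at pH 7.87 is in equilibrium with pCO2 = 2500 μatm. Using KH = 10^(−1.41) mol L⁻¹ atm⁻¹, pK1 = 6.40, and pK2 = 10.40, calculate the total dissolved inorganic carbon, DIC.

[CO2*] = KH · pCO2 = 10^(−1.41) × 2500×10^-6 = 9.726×10^-5 mol/L
α₀ = 1/(1 + K1/[H⁺] + K1K2/[H⁺]²) = 1/(1 + 10^+1.47 + 10^-1.06) = 0.03268
DIC = [CO2*]/α₀ = 9.726×10^-5 / 0.03268 = 2.98 mmol/L

DIC = 2.98 mmol/L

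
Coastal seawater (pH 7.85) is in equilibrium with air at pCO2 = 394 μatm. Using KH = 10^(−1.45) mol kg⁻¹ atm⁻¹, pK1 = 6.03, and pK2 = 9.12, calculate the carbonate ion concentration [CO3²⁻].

[CO2*] = KH · pCO2 = 10^(−1.45) × 394×10^-6 = 1.398×10^-5 mol/kg
α₀ = 1/(1 + K1/[H⁺] + K1K2/[H⁺]²) = 1/(1 + 10^+1.82 + 10^+0.55) = 0.01416
DIC = [CO2*]/α₀ = 1.398×10^-5 / 0.01416 = 0.9872 mmol/kg
[CO3²⁻] = α₂·DIC; α₂ = 0.05024, so [CO3²⁻] = 0.05024 × 0.9872 = 0.0496 mmol/kg

[CO3²⁻] = 0.0496 mmol/kg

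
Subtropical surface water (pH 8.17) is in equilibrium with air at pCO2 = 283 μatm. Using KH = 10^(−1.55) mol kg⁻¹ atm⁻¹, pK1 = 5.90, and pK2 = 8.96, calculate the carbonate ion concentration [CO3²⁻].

[CO2*] = KH · pCO2 = 10^(−1.55) × 283×10^-6 = 7.976×10^-6 mol/kg
α₀ = 1/(1 + K1/[H⁺] + K1K2/[H⁺]²) = 1/(1 + 10^+2.27 + 10^+1.48) = 0.004600
DIC = [CO2*]/α₀ = 7.976×10^-6 / 0.004600 = 1.734 mmol/kg
[CO3²⁻] = α₂·DIC; α₂ = 0.1389, so [CO3²⁻] = 0.1389 × 1.734 = 0.241 mmol/kg

[CO3²⁻] = 0.241 mmol/kg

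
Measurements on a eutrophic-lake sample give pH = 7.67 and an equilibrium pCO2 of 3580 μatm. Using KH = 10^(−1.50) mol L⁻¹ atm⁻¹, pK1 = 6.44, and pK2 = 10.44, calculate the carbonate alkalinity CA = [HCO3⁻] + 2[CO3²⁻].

[CO2*] = KH · pCO2 = 10^(−1.50) × 3580×10^-6 = 1.132×10^-4 mol/L
α₀ = 1/(1 + K1/[H⁺] + K1K2/[H⁺]²) = 1/(1 + 10^+1.23 + 10^-1.54) = 0.05552
DIC = [CO2*]/α₀ = 1.132×10^-4 / 0.05552 = 2.039 mmol/L
CA = (α₁ + 2α₂)·DIC = (0.9429 + 2×0.001601) × 2.039 = 1.93 mmol/L

CA = 1.93 mmol/L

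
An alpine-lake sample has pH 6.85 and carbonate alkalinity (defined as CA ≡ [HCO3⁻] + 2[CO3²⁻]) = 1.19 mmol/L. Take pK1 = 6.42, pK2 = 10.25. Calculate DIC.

CA = [HCO3⁻] + 2[CO3²⁻] = (α₁ + 2α₂)·DIC
At pH 6.85: [H⁺]/K1 = 10^-0.43 = 0.37154, K2/[H⁺] = 10^-3.40 = 0.00039811
α₁ = 1/(1 + 0.37154 + 0.00039811) = 1/1.3719 = 0.7289; α₂ = α₁·K2/[H⁺] = 0.0002902
α₁ + 2α₂ = 0.7295
DIC = CA / (α₁ + 2α₂) = 1.19 / 0.7295 = 1.63 mmol/L

DIC = 1.63 mmol/L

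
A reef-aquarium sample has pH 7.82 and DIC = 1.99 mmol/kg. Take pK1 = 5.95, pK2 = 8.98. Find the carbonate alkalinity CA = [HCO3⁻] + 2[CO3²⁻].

CA = 2.09 mmol/kg

CA = [HCO3⁻] + 2[CO3²⁻] = (α₁ + 2α₂)·DIC
At pH 7.82: [H⁺]/K1 = 10^-1.87 = 0.013490, K2/[H⁺] = 10^-1.16 = 0.069183
α₁ = 1/(1 + 0.013490 + 0.069183) = 1/1.0827 = 0.9236; α₂ = α₁·K2/[H⁺] = 0.06390
α₁ + 2α₂ = 1.0514
CA = 1.0514 × 1.99 = 2.09 mmol/kg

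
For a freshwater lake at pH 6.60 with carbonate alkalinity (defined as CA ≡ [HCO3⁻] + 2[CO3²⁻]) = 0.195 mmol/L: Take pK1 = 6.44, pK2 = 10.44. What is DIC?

CA = [HCO3⁻] + 2[CO3²⁻] = (α₁ + 2α₂)·DIC
At pH 6.60: [H⁺]/K1 = 10^-0.16 = 0.69183, K2/[H⁺] = 10^-3.84 = 0.00014454
α₁ = 1/(1 + 0.69183 + 0.00014454) = 1/1.6920 = 0.5910; α₂ = α₁·K2/[H⁺] = 8.543×10^-5
α₁ + 2α₂ = 0.5912
DIC = CA / (α₁ + 2α₂) = 0.195 / 0.5912 = 0.330 mmol/L

DIC = 0.330 mmol/L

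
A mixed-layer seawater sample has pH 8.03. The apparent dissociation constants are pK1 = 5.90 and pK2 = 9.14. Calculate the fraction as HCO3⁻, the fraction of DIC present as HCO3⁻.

α₁ = 1 / (1 + [H⁺]/K1 + K2/[H⁺]) = 1 / (1 + 10^-2.13 + 10^-1.11)
   = 1 / (1 + 0.0074131 + 0.077625) = 1/1.0850 = 0.9216

α₁ = 0.922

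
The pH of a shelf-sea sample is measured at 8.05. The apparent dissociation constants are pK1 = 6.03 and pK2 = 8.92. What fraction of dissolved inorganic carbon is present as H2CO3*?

α₀ = 0.00834

α₀ = 1 / (1 + K1/[H⁺] + K1K2/[H⁺]²) = 1 / (1 + 10^+2.02 + 10^+1.15)
   = 1 / (1 + 104.71 + 14.125) = 1/119.84 = 0.008345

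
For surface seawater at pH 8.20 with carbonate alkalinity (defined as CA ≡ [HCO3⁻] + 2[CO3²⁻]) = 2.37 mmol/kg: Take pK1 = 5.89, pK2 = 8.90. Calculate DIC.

CA = [HCO3⁻] + 2[CO3²⁻] = (α₁ + 2α₂)·DIC
At pH 8.20: [H⁺]/K1 = 10^-2.31 = 0.0048978, K2/[H⁺] = 10^-0.70 = 0.19953
α₁ = 1/(1 + 0.0048978 + 0.19953) = 1/1.2044 = 0.8303; α₂ = α₁·K2/[H⁺] = 0.1657
α₁ + 2α₂ = 1.1616
DIC = CA / (α₁ + 2α₂) = 2.37 / 1.1616 = 2.04 mmol/kg

DIC = 2.04 mmol/kg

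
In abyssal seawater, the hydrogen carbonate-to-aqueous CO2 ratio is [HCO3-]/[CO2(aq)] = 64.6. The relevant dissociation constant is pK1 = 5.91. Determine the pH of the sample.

pH = 7.72

From K1 = [H⁺][HCO3-]/[CO2(aq)]:  pH = pK1 + log₁₀([HCO3-]/[CO2(aq)])
log₁₀(64.6) = +1.810
pH = 5.91 + (+1.810) = 7.72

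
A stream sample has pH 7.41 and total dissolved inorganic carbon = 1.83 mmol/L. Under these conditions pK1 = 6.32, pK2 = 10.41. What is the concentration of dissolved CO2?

α₀ = 1 / (1 + K1/[H⁺] + K1K2/[H⁺]²) = 1 / (1 + 10^+1.09 + 10^-1.91)
   = 1 / (1 + 12.303 + 0.012303) = 1/13.315 = 0.07510
[CO2*] = α₀ × DIC = 0.07510 × 1.83 = 0.137 mmol/L

[CO2*] = 0.137 mmol/L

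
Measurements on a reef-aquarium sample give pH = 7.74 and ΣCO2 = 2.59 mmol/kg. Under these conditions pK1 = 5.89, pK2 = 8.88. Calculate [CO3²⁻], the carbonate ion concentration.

α₂ = 1 / (1 + [H⁺]/K2 + [H⁺]²/(K1K2)) = 1 / (1 + 10^+1.14 + 10^-0.71)
   = 1 / (1 + 13.804 + 0.19498) = 1/14.999 = 0.06667
[CO3²⁻] = α₂ × DIC = 0.06667 × 2.59 = 0.173 mmol/kg

[CO3²⁻] = 0.173 mmol/kg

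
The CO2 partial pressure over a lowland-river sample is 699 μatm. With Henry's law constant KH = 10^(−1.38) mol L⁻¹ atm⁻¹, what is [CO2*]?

KH = 10^(−1.38) = 4.169×10^-2 mol L⁻¹ atm⁻¹
[CO2*] = KH · pCO2 = 4.169×10^-2 × 699×10^-6 atm = 2.91×10^-5 mol/L

[CO2*] = 29.1 μmol/L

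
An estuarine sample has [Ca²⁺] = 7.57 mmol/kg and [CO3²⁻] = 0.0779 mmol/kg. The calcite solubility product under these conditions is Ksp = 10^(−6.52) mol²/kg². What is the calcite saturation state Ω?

Ksp = 10^(−6.52) = 3.020×10^-7
Ω = [Ca²⁺][CO3²⁻]/Ksp = (7.57×10^-3)(0.0779×10^-3) / 3.020×10^-7 = 1.95

Ω = 1.95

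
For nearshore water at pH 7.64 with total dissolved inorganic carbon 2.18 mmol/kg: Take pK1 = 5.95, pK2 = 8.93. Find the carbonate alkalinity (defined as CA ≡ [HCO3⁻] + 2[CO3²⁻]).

CA = 2.24 mmol/kg

CA = [HCO3⁻] + 2[CO3²⁻] = (α₁ + 2α₂)·DIC
At pH 7.64: [H⁺]/K1 = 10^-1.69 = 0.020417, K2/[H⁺] = 10^-1.29 = 0.051286
α₁ = 1/(1 + 0.020417 + 0.051286) = 1/1.0717 = 0.9331; α₂ = α₁·K2/[H⁺] = 0.04785
α₁ + 2α₂ = 1.0288
CA = 1.0288 × 2.18 = 2.24 mmol/kg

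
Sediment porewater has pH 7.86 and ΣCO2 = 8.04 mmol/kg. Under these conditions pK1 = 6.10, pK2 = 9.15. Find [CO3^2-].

α₂ = 1 / (1 + [H⁺]/K2 + [H⁺]²/(K1K2)) = 1 / (1 + 10^+1.29 + 10^-0.47)
   = 1 / (1 + 19.498 + 0.33884) = 1/20.837 = 0.04799
[CO3²⁻] = α₂ × DIC = 0.04799 × 8.04 = 0.386 mmol/kg

[CO3²⁻] = 0.386 mmol/kg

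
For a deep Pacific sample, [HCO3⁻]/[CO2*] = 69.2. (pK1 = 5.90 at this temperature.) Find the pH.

From K1 = [H⁺][HCO3⁻]/[CO2*]:  pH = pK1 + log₁₀([HCO3⁻]/[CO2*])
log₁₀(69.2) = +1.840
pH = 5.90 + (+1.840) = 7.74

pH = 7.74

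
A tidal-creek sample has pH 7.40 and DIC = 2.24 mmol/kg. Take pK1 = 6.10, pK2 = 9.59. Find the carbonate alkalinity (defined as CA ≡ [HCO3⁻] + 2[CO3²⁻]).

CA = [HCO3⁻] + 2[CO3²⁻] = (α₁ + 2α₂)·DIC
At pH 7.40: [H⁺]/K1 = 10^-1.30 = 0.050119, K2/[H⁺] = 10^-2.19 = 0.0064565
α₁ = 1/(1 + 0.050119 + 0.0064565) = 1/1.0566 = 0.9465; α₂ = α₁·K2/[H⁺] = 0.006111
α₁ + 2α₂ = 0.9587
CA = 0.9587 × 2.24 = 2.15 mmol/kg

CA = 2.15 mmol/kg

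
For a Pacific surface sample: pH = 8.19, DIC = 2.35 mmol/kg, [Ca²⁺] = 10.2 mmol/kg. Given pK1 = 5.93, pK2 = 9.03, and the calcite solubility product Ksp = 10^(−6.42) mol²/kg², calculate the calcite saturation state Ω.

α₂ = 1 / (1 + [H⁺]/K2 + [H⁺]²/(K1K2)) = 1 / (1 + 10^+0.84 + 10^-1.42)
   = 1 / (1 + 6.9183 + 0.038019) = 1/7.9563 = 0.1257
[CO3²⁻] = α₂ × DIC = 0.1257 × 2.35 = 0.2954 mmol/kg
Ksp = 10^(−6.42) = 3.802×10^-7
Ω = [Ca²⁺][CO3²⁻]/Ksp = (10.2×10^-3)(2.954×10^-4) / 3.802×10^-7 = 7.92

Ω = 7.92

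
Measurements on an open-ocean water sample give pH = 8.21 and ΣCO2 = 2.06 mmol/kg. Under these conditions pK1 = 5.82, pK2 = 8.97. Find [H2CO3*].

α₀ = 1 / (1 + K1/[H⁺] + K1K2/[H⁺]²) = 1 / (1 + 10^+2.39 + 10^+1.63)
   = 1 / (1 + 245.47 + 42.658) = 1/289.13 = 0.003459
[CO2*] = α₀ × DIC = 0.003459 × 2.06 = 0.00712 mmol/kg = 7.12 μmol/kg

[CO2*] = 7.12 μmol/kg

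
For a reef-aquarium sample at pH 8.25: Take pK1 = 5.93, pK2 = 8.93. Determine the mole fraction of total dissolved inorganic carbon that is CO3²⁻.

α₂ = 0.172

α₂ = 1 / (1 + [H⁺]/K2 + [H⁺]²/(K1K2)) = 1 / (1 + 10^+0.68 + 10^-1.64)
   = 1 / (1 + 4.7863 + 0.022909) = 1/5.8092 = 0.1721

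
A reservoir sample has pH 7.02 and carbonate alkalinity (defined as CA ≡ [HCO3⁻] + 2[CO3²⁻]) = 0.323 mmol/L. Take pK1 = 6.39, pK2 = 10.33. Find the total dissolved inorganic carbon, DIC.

CA = [HCO3⁻] + 2[CO3²⁻] = (α₁ + 2α₂)·DIC
At pH 7.02: [H⁺]/K1 = 10^-0.63 = 0.23442, K2/[H⁺] = 10^-3.31 = 0.00048978
α₁ = 1/(1 + 0.23442 + 0.00048978) = 1/1.2349 = 0.8098; α₂ = α₁·K2/[H⁺] = 0.0003966
α₁ + 2α₂ = 0.8106
DIC = CA / (α₁ + 2α₂) = 0.323 / 0.8106 = 0.398 mmol/L

DIC = 0.398 mmol/L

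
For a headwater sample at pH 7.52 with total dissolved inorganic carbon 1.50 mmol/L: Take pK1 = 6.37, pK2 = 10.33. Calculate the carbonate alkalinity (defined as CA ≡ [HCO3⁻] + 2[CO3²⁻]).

CA = 1.40 mmol/L

CA = [HCO3⁻] + 2[CO3²⁻] = (α₁ + 2α₂)·DIC
At pH 7.52: [H⁺]/K1 = 10^-1.15 = 0.070795, K2/[H⁺] = 10^-2.81 = 0.0015488
α₁ = 1/(1 + 0.070795 + 0.0015488) = 1/1.0723 = 0.9325; α₂ = α₁·K2/[H⁺] = 0.001444
α₁ + 2α₂ = 0.9354
CA = 0.9354 × 1.50 = 1.40 mmol/L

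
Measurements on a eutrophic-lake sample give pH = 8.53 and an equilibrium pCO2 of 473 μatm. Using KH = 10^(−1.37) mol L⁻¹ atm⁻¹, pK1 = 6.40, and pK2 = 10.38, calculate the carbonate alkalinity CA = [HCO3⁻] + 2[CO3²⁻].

CA = 2.80 mmol/L

[CO2*] = KH · pCO2 = 10^(−1.37) × 473×10^-6 = 2.018×10^-5 mol/L
α₀ = 1/(1 + K1/[H⁺] + K1K2/[H⁺]²) = 1/(1 + 10^+2.13 + 10^+0.28) = 0.007257
DIC = [CO2*]/α₀ = 2.018×10^-5 / 0.007257 = 2.780 mmol/L
CA = (α₁ + 2α₂)·DIC = (0.9789 + 2×0.01383) × 2.780 = 2.80 mmol/L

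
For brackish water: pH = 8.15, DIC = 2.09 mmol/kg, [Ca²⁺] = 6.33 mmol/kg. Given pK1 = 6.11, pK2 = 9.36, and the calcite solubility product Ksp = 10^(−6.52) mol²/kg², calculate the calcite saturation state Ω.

α₂ = 1 / (1 + [H⁺]/K2 + [H⁺]²/(K1K2)) = 1 / (1 + 10^+1.21 + 10^-0.83)
   = 1 / (1 + 16.218 + 0.14791) = 1/17.366 = 0.05758
[CO3²⁻] = α₂ × DIC = 0.05758 × 2.09 = 0.1204 mmol/kg
Ksp = 10^(−6.52) = 3.020×10^-7
Ω = [Ca²⁺][CO3²⁻]/Ksp = (6.33×10^-3)(1.204×10^-4) / 3.020×10^-7 = 2.52

Ω = 2.52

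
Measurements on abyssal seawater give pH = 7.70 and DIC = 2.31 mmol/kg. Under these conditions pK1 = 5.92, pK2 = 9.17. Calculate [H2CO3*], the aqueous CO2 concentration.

α₀ = 1 / (1 + K1/[H⁺] + K1K2/[H⁺]²) = 1 / (1 + 10^+1.78 + 10^+0.31)
   = 1 / (1 + 60.256 + 2.0417) = 1/63.298 = 0.01580
[CO2*] = α₀ × DIC = 0.01580 × 2.31 = 0.0365 mmol/kg

[CO2*] = 0.0365 mmol/kg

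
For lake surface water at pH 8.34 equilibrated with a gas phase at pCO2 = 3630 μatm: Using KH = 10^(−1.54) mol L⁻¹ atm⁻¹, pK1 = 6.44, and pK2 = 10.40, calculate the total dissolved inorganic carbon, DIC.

[CO2*] = KH · pCO2 = 10^(−1.54) × 3630×10^-6 = 1.047×10^-4 mol/L
α₀ = 1/(1 + K1/[H⁺] + K1K2/[H⁺]²) = 1/(1 + 10^+1.90 + 10^-0.16) = 0.01233
DIC = [CO2*]/α₀ = 1.047×10^-4 / 0.01233 = 8.49 mmol/L

DIC = 8.49 mmol/L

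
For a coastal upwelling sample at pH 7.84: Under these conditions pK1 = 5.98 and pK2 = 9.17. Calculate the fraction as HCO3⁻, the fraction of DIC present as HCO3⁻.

α₁ = 0.943

α₁ = 1 / (1 + [H⁺]/K1 + K2/[H⁺]) = 1 / (1 + 10^-1.86 + 10^-1.33)
   = 1 / (1 + 0.013804 + 0.046774) = 1/1.0606 = 0.9429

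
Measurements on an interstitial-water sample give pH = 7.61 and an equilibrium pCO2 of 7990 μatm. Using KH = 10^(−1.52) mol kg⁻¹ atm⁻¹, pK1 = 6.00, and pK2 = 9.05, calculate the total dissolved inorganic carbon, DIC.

[CO2*] = KH · pCO2 = 10^(−1.52) × 7990×10^-6 = 2.413×10^-4 mol/kg
α₀ = 1/(1 + K1/[H⁺] + K1K2/[H⁺]²) = 1/(1 + 10^+1.61 + 10^+0.17) = 0.02314
DIC = [CO2*]/α₀ = 2.413×10^-4 / 0.02314 = 10.4 mmol/kg

DIC = 10.4 mmol/kg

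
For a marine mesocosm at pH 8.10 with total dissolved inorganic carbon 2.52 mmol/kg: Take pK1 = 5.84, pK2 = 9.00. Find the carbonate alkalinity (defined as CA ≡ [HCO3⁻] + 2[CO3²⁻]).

CA = 2.79 mmol/kg

CA = [HCO3⁻] + 2[CO3²⁻] = (α₁ + 2α₂)·DIC
At pH 8.10: [H⁺]/K1 = 10^-2.26 = 0.0054954, K2/[H⁺] = 10^-0.90 = 0.12589
α₁ = 1/(1 + 0.0054954 + 0.12589) = 1/1.1314 = 0.8839; α₂ = α₁·K2/[H⁺] = 0.1113
α₁ + 2α₂ = 1.1064
CA = 1.1064 × 2.52 = 2.79 mmol/kg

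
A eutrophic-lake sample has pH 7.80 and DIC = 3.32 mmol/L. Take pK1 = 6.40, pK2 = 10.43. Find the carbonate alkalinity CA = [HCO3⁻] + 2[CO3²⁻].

CA = [HCO3⁻] + 2[CO3²⁻] = (α₁ + 2α₂)·DIC
At pH 7.80: [H⁺]/K1 = 10^-1.40 = 0.039811, K2/[H⁺] = 10^-2.63 = 0.0023442
α₁ = 1/(1 + 0.039811 + 0.0023442) = 1/1.0422 = 0.9596; α₂ = α₁·K2/[H⁺] = 0.002249
α₁ + 2α₂ = 0.9640
CA = 0.9640 × 3.32 = 3.20 mmol/L

CA = 3.20 mmol/L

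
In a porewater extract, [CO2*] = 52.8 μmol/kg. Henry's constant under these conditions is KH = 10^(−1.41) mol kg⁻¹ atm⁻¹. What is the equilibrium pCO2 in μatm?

KH = 10^(−1.41) = 3.890×10^-2 mol kg⁻¹ atm⁻¹
pCO2 = [CO2*]/KH = 52.8×10^-6 / 3.890×10^-2 = 1.36×10^-3 atm = 1360 μatm

pCO2 = 1360 μatm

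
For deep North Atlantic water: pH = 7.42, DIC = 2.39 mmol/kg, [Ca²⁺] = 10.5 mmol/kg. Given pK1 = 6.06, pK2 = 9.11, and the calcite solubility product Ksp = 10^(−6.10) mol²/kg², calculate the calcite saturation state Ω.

Ω = 0.606

α₂ = 1 / (1 + [H⁺]/K2 + [H⁺]²/(K1K2)) = 1 / (1 + 10^+1.69 + 10^+0.33)
   = 1 / (1 + 48.978 + 2.1380) = 1/52.116 = 0.01919
[CO3²⁻] = α₂ × DIC = 0.01919 × 2.39 = 0.04586 mmol/kg
Ksp = 10^(−6.10) = 7.943×10^-7
Ω = [Ca²⁺][CO3²⁻]/Ksp = (10.5×10^-3)(4.586×10^-5) / 7.943×10^-7 = 0.606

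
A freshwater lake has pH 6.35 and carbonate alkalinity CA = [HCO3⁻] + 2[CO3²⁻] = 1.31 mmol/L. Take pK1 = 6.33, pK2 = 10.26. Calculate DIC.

DIC = 2.56 mmol/L

CA = [HCO3⁻] + 2[CO3²⁻] = (α₁ + 2α₂)·DIC
At pH 6.35: [H⁺]/K1 = 10^-0.02 = 0.95499, K2/[H⁺] = 10^-3.91 = 0.00012303
α₁ = 1/(1 + 0.95499 + 0.00012303) = 1/1.9551 = 0.5115; α₂ = α₁·K2/[H⁺] = 6.293×10^-5
α₁ + 2α₂ = 0.5116
DIC = CA / (α₁ + 2α₂) = 1.31 / 0.5116 = 2.56 mmol/L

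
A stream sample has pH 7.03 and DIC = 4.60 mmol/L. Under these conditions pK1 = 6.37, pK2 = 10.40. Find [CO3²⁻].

[CO3²⁻] = 1.61 μmol/L

α₂ = 1 / (1 + [H⁺]/K2 + [H⁺]²/(K1K2)) = 1 / (1 + 10^+3.37 + 10^+2.71)
   = 1 / (1 + 2344.2 + 512.86) = 1/2858.1 = 0.0003499
[CO3²⁻] = α₂ × DIC = 0.0003499 × 4.60 = 0.00161 mmol/L = 1.61 μmol/L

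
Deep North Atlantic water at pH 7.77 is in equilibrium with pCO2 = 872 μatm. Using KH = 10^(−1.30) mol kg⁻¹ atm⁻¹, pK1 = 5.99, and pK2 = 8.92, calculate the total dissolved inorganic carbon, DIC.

[CO2*] = KH · pCO2 = 10^(−1.30) × 872×10^-6 = 4.370×10^-5 mol/kg
α₀ = 1/(1 + K1/[H⁺] + K1K2/[H⁺]²) = 1/(1 + 10^+1.78 + 10^+0.63) = 0.01526
DIC = [CO2*]/α₀ = 4.370×10^-5 / 0.01526 = 2.86 mmol/kg

DIC = 2.86 mmol/kg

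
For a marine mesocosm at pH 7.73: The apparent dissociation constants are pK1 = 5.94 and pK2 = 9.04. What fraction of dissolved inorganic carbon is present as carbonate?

α₂ = 1 / (1 + [H⁺]/K2 + [H⁺]²/(K1K2)) = 1 / (1 + 10^+1.31 + 10^-0.48)
   = 1 / (1 + 20.417 + 0.33113) = 1/21.749 = 0.04598

α₂ = 0.0460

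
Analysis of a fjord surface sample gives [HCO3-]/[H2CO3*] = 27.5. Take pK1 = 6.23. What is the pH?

From K1 = [H⁺][HCO3-]/[H2CO3*]:  pH = pK1 + log₁₀([HCO3-]/[H2CO3*])
log₁₀(27.5) = +1.439
pH = 6.23 + (+1.439) = 7.67

pH = 7.67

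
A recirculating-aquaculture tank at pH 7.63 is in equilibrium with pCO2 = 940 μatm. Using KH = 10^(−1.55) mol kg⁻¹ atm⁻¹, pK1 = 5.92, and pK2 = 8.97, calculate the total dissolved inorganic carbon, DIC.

[CO2*] = KH · pCO2 = 10^(−1.55) × 940×10^-6 = 2.649×10^-5 mol/kg
α₀ = 1/(1 + K1/[H⁺] + K1K2/[H⁺]²) = 1/(1 + 10^+1.71 + 10^+0.37) = 0.01830
DIC = [CO2*]/α₀ = 2.649×10^-5 / 0.01830 = 1.45 mmol/kg

DIC = 1.45 mmol/kg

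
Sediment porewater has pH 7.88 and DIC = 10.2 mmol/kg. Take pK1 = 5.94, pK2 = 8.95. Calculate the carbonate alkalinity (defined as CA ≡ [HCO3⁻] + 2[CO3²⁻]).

CA = 10.9 mmol/kg

CA = [HCO3⁻] + 2[CO3²⁻] = (α₁ + 2α₂)·DIC
At pH 7.88: [H⁺]/K1 = 10^-1.94 = 0.011482, K2/[H⁺] = 10^-1.07 = 0.085114
α₁ = 1/(1 + 0.011482 + 0.085114) = 1/1.0966 = 0.9119; α₂ = α₁·K2/[H⁺] = 0.07762
α₁ + 2α₂ = 1.0671
CA = 1.0671 × 10.2 = 10.9 mmol/kg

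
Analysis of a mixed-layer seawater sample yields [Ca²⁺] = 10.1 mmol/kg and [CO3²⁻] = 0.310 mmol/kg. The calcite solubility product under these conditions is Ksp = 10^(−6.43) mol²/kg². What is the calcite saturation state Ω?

Ω = 8.43

Ksp = 10^(−6.43) = 3.715×10^-7
Ω = [Ca²⁺][CO3²⁻]/Ksp = (10.1×10^-3)(0.310×10^-3) / 3.715×10^-7 = 8.43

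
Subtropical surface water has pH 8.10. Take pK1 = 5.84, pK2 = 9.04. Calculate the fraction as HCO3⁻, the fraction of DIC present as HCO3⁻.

α₁ = 1 / (1 + [H⁺]/K1 + K2/[H⁺]) = 1 / (1 + 10^-2.26 + 10^-0.94)
   = 1 / (1 + 0.0054954 + 0.11482) = 1/1.1203 = 0.8926

α₁ = 0.893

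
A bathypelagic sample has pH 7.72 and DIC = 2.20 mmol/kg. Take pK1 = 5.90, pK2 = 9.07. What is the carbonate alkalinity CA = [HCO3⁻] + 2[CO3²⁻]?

CA = [HCO3⁻] + 2[CO3²⁻] = (α₁ + 2α₂)·DIC
At pH 7.72: [H⁺]/K1 = 10^-1.82 = 0.015136, K2/[H⁺] = 10^-1.35 = 0.044668
α₁ = 1/(1 + 0.015136 + 0.044668) = 1/1.0598 = 0.9436; α₂ = α₁·K2/[H⁺] = 0.04215
α₁ + 2α₂ = 1.0279
CA = 1.0279 × 2.20 = 2.26 mmol/kg

CA = 2.26 mmol/kg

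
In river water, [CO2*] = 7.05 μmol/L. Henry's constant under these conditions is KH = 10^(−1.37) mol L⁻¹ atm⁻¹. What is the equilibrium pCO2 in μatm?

KH = 10^(−1.37) = 4.266×10^-2 mol L⁻¹ atm⁻¹
pCO2 = [CO2*]/KH = 7.05×10^-6 / 4.266×10^-2 = 1.65×10^-4 atm = 165 μatm

pCO2 = 165 μatm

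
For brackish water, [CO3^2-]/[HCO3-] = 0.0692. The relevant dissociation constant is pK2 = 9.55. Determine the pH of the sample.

From K2 = [H⁺][CO3^2-]/[HCO3-]:  pH = pK2 + log₁₀([CO3^2-]/[HCO3-])
log₁₀(0.0692) = -1.160
pH = 9.55 + (-1.160) = 8.39

pH = 8.39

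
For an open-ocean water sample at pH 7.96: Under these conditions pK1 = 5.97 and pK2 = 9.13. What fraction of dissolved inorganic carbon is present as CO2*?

α₀ = 0.00949

α₀ = 1 / (1 + K1/[H⁺] + K1K2/[H⁺]²) = 1 / (1 + 10^+1.99 + 10^+0.82)
   = 1 / (1 + 97.724 + 6.6069) = 1/105.33 = 0.009494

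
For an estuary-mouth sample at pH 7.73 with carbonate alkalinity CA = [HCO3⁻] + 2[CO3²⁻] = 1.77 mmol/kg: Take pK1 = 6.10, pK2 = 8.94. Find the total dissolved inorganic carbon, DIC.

DIC = 1.71 mmol/kg

CA = [HCO3⁻] + 2[CO3²⁻] = (α₁ + 2α₂)·DIC
At pH 7.73: [H⁺]/K1 = 10^-1.63 = 0.023442, K2/[H⁺] = 10^-1.21 = 0.061660
α₁ = 1/(1 + 0.023442 + 0.061660) = 1/1.0851 = 0.9216; α₂ = α₁·K2/[H⁺] = 0.05682
α₁ + 2α₂ = 1.0352
DIC = CA / (α₁ + 2α₂) = 1.77 / 1.0352 = 1.71 mmol/kg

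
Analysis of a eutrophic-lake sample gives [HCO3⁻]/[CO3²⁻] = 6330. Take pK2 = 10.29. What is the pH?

pH = 6.49

From K2 = [H⁺][CO3²⁻]/[HCO3⁻]:  pH = pK2 − log₁₀([HCO3⁻]/[CO3²⁻])
log₁₀(6330) = +3.801
pH = 10.29 − (+3.801) = 6.49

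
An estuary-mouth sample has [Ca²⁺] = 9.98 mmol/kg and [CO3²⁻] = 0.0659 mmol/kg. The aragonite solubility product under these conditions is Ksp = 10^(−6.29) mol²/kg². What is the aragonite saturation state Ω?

Ksp = 10^(−6.29) = 5.129×10^-7
Ω = [Ca²⁺][CO3²⁻]/Ksp = (9.98×10^-3)(0.0659×10^-3) / 5.129×10^-7 = 1.28

Ω = 1.28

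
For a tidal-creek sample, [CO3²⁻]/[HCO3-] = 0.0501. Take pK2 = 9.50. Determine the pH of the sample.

From K2 = [H⁺][CO3²⁻]/[HCO3-]:  pH = pK2 + log₁₀([CO3²⁻]/[HCO3-])
log₁₀(0.0501) = -1.300
pH = 9.50 + (-1.300) = 8.20

pH = 8.20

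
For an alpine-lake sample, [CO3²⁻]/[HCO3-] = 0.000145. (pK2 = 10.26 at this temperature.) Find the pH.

From K2 = [H⁺][CO3²⁻]/[HCO3-]:  pH = pK2 + log₁₀([CO3²⁻]/[HCO3-])
log₁₀(0.000145) = -3.839
pH = 10.26 + (-3.839) = 6.42

pH = 6.42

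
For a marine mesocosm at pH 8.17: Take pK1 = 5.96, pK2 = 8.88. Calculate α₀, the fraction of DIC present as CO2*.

α₀ = 0.00513

α₀ = 1 / (1 + K1/[H⁺] + K1K2/[H⁺]²) = 1 / (1 + 10^+2.21 + 10^+1.50)
   = 1 / (1 + 162.18 + 31.623) = 1/194.80 = 0.005133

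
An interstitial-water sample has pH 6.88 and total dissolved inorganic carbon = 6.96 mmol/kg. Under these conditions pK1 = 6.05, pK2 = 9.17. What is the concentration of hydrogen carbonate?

α₁ = 1 / (1 + [H⁺]/K1 + K2/[H⁺]) = 1 / (1 + 10^-0.83 + 10^-2.29)
   = 1 / (1 + 0.14791 + 0.0051286) = 1/1.1530 = 0.8673
[HCO3⁻] = α₁ × DIC = 0.8673 × 6.96 = 6.04 mmol/kg

[HCO3⁻] = 6.04 mmol/kg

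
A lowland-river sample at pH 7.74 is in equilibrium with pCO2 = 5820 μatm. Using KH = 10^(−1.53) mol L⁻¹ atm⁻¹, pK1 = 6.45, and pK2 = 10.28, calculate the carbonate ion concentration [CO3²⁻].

[CO3²⁻] = 9.66 μmol/L

[CO2*] = KH · pCO2 = 10^(−1.53) × 5820×10^-6 = 1.718×10^-4 mol/L
α₀ = 1/(1 + K1/[H⁺] + K1K2/[H⁺]²) = 1/(1 + 10^+1.29 + 10^-1.25) = 0.04865
DIC = [CO2*]/α₀ = 1.718×10^-4 / 0.04865 = 3.530 mmol/L
[CO3²⁻] = α₂·DIC; α₂ = 0.002736, so [CO3²⁻] = 0.002736 × 3.530 = 0.00966 mmol/L = 9.66 μmol/L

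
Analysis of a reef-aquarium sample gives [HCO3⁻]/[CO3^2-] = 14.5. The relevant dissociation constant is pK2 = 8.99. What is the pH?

pH = 7.83

From K2 = [H⁺][CO3^2-]/[HCO3⁻]:  pH = pK2 − log₁₀([HCO3⁻]/[CO3^2-])
log₁₀(14.5) = +1.161
pH = 8.99 − (+1.161) = 7.83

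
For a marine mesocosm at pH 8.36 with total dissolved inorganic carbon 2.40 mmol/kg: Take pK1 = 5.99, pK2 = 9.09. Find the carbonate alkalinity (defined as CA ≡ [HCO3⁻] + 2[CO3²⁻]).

CA = [HCO3⁻] + 2[CO3²⁻] = (α₁ + 2α₂)·DIC
At pH 8.36: [H⁺]/K1 = 10^-2.37 = 0.0042658, K2/[H⁺] = 10^-0.73 = 0.18621
α₁ = 1/(1 + 0.0042658 + 0.18621) = 1/1.1905 = 0.8400; α₂ = α₁·K2/[H⁺] = 0.1564
α₁ + 2α₂ = 1.1528
CA = 1.1528 × 2.40 = 2.77 mmol/kg

CA = 2.77 mmol/kg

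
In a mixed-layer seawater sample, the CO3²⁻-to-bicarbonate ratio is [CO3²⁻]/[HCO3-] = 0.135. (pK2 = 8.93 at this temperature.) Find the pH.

From K2 = [H⁺][CO3²⁻]/[HCO3-]:  pH = pK2 + log₁₀([CO3²⁻]/[HCO3-])
log₁₀(0.135) = -0.870
pH = 8.93 + (-0.870) = 8.06

pH = 8.06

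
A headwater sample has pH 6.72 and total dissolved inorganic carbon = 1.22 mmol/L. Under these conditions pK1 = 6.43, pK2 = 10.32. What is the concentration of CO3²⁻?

[CO3²⁻] = 0.203 μmol/L

α₂ = 1 / (1 + [H⁺]/K2 + [H⁺]²/(K1K2)) = 1 / (1 + 10^+3.60 + 10^+3.31)
   = 1 / (1 + 3981.1 + 2041.7) = 1/6023.8 = 0.0001660
[CO3²⁻] = α₂ × DIC = 0.0001660 × 1.22 = 0.000203 mmol/L = 0.203 μmol/L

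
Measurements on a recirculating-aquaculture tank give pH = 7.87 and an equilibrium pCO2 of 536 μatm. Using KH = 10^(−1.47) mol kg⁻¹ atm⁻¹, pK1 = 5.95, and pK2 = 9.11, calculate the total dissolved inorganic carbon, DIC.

[CO2*] = KH · pCO2 = 10^(−1.47) × 536×10^-6 = 1.816×10^-5 mol/kg
α₀ = 1/(1 + K1/[H⁺] + K1K2/[H⁺]²) = 1/(1 + 10^+1.92 + 10^+0.68) = 0.01124
DIC = [CO2*]/α₀ = 1.816×10^-5 / 0.01124 = 1.62 mmol/kg

DIC = 1.62 mmol/kg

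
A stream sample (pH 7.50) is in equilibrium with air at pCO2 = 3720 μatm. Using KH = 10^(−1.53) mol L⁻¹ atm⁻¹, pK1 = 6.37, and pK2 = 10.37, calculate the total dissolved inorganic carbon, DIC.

DIC = 1.59 mmol/L

[CO2*] = KH · pCO2 = 10^(−1.53) × 3720×10^-6 = 1.098×10^-4 mol/L
α₀ = 1/(1 + K1/[H⁺] + K1K2/[H⁺]²) = 1/(1 + 10^+1.13 + 10^-1.74) = 0.06893
DIC = [CO2*]/α₀ = 1.098×10^-4 / 0.06893 = 1.59 mmol/L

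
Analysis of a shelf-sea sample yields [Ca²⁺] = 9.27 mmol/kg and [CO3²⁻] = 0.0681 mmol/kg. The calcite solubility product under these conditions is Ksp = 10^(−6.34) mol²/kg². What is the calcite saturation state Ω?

Ω = 1.38

Ksp = 10^(−6.34) = 4.571×10^-7
Ω = [Ca²⁺][CO3²⁻]/Ksp = (9.27×10^-3)(0.0681×10^-3) / 4.571×10^-7 = 1.38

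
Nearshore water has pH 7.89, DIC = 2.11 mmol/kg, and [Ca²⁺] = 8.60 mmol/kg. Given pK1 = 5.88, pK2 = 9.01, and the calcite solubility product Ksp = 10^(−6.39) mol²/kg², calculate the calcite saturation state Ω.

Ω = 3.11

α₂ = 1 / (1 + [H⁺]/K2 + [H⁺]²/(K1K2)) = 1 / (1 + 10^+1.12 + 10^-0.89)
   = 1 / (1 + 13.183 + 0.12882) = 1/14.311 = 0.06987
[CO3²⁻] = α₂ × DIC = 0.06987 × 2.11 = 0.1474 mmol/kg
Ksp = 10^(−6.39) = 4.074×10^-7
Ω = [Ca²⁺][CO3²⁻]/Ksp = (8.60×10^-3)(1.474×10^-4) / 4.074×10^-7 = 3.11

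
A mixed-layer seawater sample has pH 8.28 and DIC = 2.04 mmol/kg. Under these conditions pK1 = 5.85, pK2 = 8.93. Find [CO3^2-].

[CO3²⁻] = 0.372 mmol/kg

α₂ = 1 / (1 + [H⁺]/K2 + [H⁺]²/(K1K2)) = 1 / (1 + 10^+0.65 + 10^-1.78)
   = 1 / (1 + 4.4668 + 0.016596) = 1/5.4834 = 0.1824
[CO3²⁻] = α₂ × DIC = 0.1824 × 2.04 = 0.372 mmol/kg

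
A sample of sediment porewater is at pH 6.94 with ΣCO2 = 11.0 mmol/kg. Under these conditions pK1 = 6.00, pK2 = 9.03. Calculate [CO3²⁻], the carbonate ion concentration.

α₂ = 1 / (1 + [H⁺]/K2 + [H⁺]²/(K1K2)) = 1 / (1 + 10^+2.09 + 10^+1.15)
   = 1 / (1 + 123.03 + 14.125) = 1/138.15 = 0.007238
[CO3²⁻] = α₂ × DIC = 0.007238 × 11.0 = 0.0796 mmol/kg

[CO3²⁻] = 0.0796 mmol/kg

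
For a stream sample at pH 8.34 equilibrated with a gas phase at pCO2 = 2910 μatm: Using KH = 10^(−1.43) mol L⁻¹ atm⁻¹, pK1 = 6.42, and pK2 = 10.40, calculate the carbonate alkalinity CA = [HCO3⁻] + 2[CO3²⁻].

CA = 9.15 mmol/L

[CO2*] = KH · pCO2 = 10^(−1.43) × 2910×10^-6 = 1.081×10^-4 mol/L
α₀ = 1/(1 + K1/[H⁺] + K1K2/[H⁺]²) = 1/(1 + 10^+1.92 + 10^-0.14) = 0.01178
DIC = [CO2*]/α₀ = 1.081×10^-4 / 0.01178 = 9.179 mmol/L
CA = (α₁ + 2α₂)·DIC = (0.9797 + 2×0.008533) × 9.179 = 9.15 mmol/L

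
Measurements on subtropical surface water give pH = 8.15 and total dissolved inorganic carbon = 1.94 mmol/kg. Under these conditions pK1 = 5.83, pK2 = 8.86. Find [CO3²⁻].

α₂ = 1 / (1 + [H⁺]/K2 + [H⁺]²/(K1K2)) = 1 / (1 + 10^+0.71 + 10^-1.61)
   = 1 / (1 + 5.1286 + 0.024547) = 1/6.1532 = 0.1625
[CO3²⁻] = α₂ × DIC = 0.1625 × 1.94 = 0.315 mmol/kg

[CO3²⁻] = 0.315 mmol/kg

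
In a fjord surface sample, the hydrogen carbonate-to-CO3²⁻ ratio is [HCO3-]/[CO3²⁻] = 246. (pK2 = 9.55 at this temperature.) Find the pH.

From K2 = [H⁺][CO3²⁻]/[HCO3-]:  pH = pK2 − log₁₀([HCO3-]/[CO3²⁻])
log₁₀(246) = +2.391
pH = 9.55 − (+2.391) = 7.16

pH = 7.16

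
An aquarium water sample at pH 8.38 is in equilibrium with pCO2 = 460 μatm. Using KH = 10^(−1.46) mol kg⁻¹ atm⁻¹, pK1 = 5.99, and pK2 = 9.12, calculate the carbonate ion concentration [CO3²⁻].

[CO2*] = KH · pCO2 = 10^(−1.46) × 460×10^-6 = 1.595×10^-5 mol/kg
α₀ = 1/(1 + K1/[H⁺] + K1K2/[H⁺]²) = 1/(1 + 10^+2.39 + 10^+1.65) = 0.003435
DIC = [CO2*]/α₀ = 1.595×10^-5 / 0.003435 = 4.644 mmol/kg
[CO3²⁻] = α₂·DIC; α₂ = 0.1534, so [CO3²⁻] = 0.1534 × 4.644 = 0.712 mmol/kg

[CO3²⁻] = 0.712 mmol/kg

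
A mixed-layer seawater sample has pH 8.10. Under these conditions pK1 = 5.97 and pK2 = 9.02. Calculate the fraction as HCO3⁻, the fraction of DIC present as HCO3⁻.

α₁ = 1 / (1 + [H⁺]/K1 + K2/[H⁺]) = 1 / (1 + 10^-2.13 + 10^-0.92)
   = 1 / (1 + 0.0074131 + 0.12023) = 1/1.1276 = 0.8868

α₁ = 0.887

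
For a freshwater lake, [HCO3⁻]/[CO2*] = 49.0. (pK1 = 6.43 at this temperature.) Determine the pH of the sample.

From K1 = [H⁺][HCO3⁻]/[CO2*]:  pH = pK1 + log₁₀([HCO3⁻]/[CO2*])
log₁₀(49.0) = +1.690
pH = 6.43 + (+1.690) = 8.12

pH = 8.12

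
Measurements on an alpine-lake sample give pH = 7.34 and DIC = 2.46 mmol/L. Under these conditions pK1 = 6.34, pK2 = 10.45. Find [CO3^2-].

α₂ = 1 / (1 + [H⁺]/K2 + [H⁺]²/(K1K2)) = 1 / (1 + 10^+3.11 + 10^+2.11)
   = 1 / (1 + 1288.2 + 128.82) = 1/1418.1 = 0.0007052
[CO3²⁻] = α₂ × DIC = 0.0007052 × 2.46 = 0.00173 mmol/L = 1.73 μmol/L

[CO3²⁻] = 1.73 μmol/L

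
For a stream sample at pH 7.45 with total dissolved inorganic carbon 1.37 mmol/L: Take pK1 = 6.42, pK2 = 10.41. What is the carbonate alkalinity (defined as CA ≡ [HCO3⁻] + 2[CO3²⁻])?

CA = [HCO3⁻] + 2[CO3²⁻] = (α₁ + 2α₂)·DIC
At pH 7.45: [H⁺]/K1 = 10^-1.03 = 0.093325, K2/[H⁺] = 10^-2.96 = 0.0010965
α₁ = 1/(1 + 0.093325 + 0.0010965) = 1/1.0944 = 0.9137; α₂ = α₁·K2/[H⁺] = 0.001002
α₁ + 2α₂ = 0.9157
CA = 0.9157 × 1.37 = 1.25 mmol/L

CA = 1.25 mmol/L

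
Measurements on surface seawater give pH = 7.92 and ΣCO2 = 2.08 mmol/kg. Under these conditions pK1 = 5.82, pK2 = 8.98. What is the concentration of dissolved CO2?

[CO2*] = 15.1 μmol/kg

α₀ = 1 / (1 + K1/[H⁺] + K1K2/[H⁺]²) = 1 / (1 + 10^+2.10 + 10^+1.04)
   = 1 / (1 + 125.89 + 10.965) = 1/137.86 = 0.007254
[CO2*] = α₀ × DIC = 0.007254 × 2.08 = 0.0151 mmol/kg = 15.1 μmol/kg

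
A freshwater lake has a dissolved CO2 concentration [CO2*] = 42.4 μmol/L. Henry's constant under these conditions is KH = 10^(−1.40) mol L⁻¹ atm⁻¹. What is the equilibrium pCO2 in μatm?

KH = 10^(−1.40) = 3.981×10^-2 mol L⁻¹ atm⁻¹
pCO2 = [CO2*]/KH = 42.4×10^-6 / 3.981×10^-2 = 1.07×10^-3 atm = 1070 μatm

pCO2 = 1070 μatm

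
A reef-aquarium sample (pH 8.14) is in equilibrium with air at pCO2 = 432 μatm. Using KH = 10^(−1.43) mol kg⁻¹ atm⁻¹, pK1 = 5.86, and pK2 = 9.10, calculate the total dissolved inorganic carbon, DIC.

DIC = 3.41 mmol/kg

[CO2*] = KH · pCO2 = 10^(−1.43) × 432×10^-6 = 1.605×10^-5 mol/kg
α₀ = 1/(1 + K1/[H⁺] + K1K2/[H⁺]²) = 1/(1 + 10^+2.28 + 10^+1.32) = 0.004707
DIC = [CO2*]/α₀ = 1.605×10^-5 / 0.004707 = 3.41 mmol/kg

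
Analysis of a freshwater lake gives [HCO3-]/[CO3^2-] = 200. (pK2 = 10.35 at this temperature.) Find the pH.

pH = 8.05

From K2 = [H⁺][CO3^2-]/[HCO3-]:  pH = pK2 − log₁₀([HCO3-]/[CO3^2-])
log₁₀(200) = +2.301
pH = 10.35 − (+2.301) = 8.05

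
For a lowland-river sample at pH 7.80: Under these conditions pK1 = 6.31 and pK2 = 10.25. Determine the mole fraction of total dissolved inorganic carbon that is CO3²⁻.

α₂ = 0.00343

α₂ = 1 / (1 + [H⁺]/K2 + [H⁺]²/(K1K2)) = 1 / (1 + 10^+2.45 + 10^+0.96)
   = 1 / (1 + 281.84 + 9.1201) = 1/291.96 = 0.003425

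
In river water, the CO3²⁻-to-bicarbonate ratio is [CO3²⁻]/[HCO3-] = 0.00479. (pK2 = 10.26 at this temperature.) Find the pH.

pH = 7.94

From K2 = [H⁺][CO3²⁻]/[HCO3-]:  pH = pK2 + log₁₀([CO3²⁻]/[HCO3-])
log₁₀(0.00479) = -2.320
pH = 10.26 + (-2.320) = 7.94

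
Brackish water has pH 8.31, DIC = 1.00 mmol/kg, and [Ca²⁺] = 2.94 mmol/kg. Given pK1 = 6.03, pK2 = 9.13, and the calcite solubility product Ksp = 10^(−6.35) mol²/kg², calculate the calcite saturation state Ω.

α₂ = 1 / (1 + [H⁺]/K2 + [H⁺]²/(K1K2)) = 1 / (1 + 10^+0.82 + 10^-1.46)
   = 1 / (1 + 6.6069 + 0.034674) = 1/7.6416 = 0.1309
[CO3²⁻] = α₂ × DIC = 0.1309 × 1.00 = 0.1309 mmol/kg
Ksp = 10^(−6.35) = 4.467×10^-7
Ω = [Ca²⁺][CO3²⁻]/Ksp = (2.94×10^-3)(1.309×10^-4) / 4.467×10^-7 = 0.861

Ω = 0.861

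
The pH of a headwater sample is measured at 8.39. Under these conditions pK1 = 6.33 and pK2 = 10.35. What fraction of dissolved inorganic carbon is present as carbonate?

α₂ = 1 / (1 + [H⁺]/K2 + [H⁺]²/(K1K2)) = 1 / (1 + 10^+1.96 + 10^-0.10)
   = 1 / (1 + 91.201 + 0.79433) = 1/92.995 = 0.01075

α₂ = 0.0108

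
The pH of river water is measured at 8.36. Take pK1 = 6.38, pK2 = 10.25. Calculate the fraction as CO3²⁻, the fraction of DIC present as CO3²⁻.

α₂ = 0.0126

α₂ = 1 / (1 + [H⁺]/K2 + [H⁺]²/(K1K2)) = 1 / (1 + 10^+1.89 + 10^-0.09)
   = 1 / (1 + 77.625 + 0.81283) = 1/79.438 = 0.01259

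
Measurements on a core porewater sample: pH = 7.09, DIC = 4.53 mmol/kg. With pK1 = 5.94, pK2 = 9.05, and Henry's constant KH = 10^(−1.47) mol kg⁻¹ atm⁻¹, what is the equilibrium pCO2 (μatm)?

pCO2 = 8750 μatm

α₀ = 1 / (1 + K1/[H⁺] + K1K2/[H⁺]²) = 1 / (1 + 10^+1.15 + 10^-0.81)
   = 1 / (1 + 14.125 + 0.15488) = 1/15.280 = 0.06544
[CO2*] = α₀ × DIC = 0.06544 × 4.53 = 0.2965 mmol/kg
pCO2 = [CO2*]/KH = 2.965×10^-4 / 3.388×10^-2 = 8750 μatm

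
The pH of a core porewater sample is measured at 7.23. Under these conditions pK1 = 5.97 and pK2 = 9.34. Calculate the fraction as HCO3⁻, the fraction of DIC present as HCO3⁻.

α₁ = 1 / (1 + [H⁺]/K1 + K2/[H⁺]) = 1 / (1 + 10^-1.26 + 10^-2.11)
   = 1 / (1 + 0.054954 + 0.0077625) = 1/1.0627 = 0.9410

α₁ = 0.941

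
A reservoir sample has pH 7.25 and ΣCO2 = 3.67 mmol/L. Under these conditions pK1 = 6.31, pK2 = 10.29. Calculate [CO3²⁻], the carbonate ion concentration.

α₂ = 1 / (1 + [H⁺]/K2 + [H⁺]²/(K1K2)) = 1 / (1 + 10^+3.04 + 10^+2.10)
   = 1 / (1 + 1096.5 + 125.89) = 1/1223.4 = 0.0008174
[CO3²⁻] = α₂ × DIC = 0.0008174 × 3.67 = 0.00300 mmol/L = 3.00 μmol/L

[CO3²⁻] = 3.00 μmol/L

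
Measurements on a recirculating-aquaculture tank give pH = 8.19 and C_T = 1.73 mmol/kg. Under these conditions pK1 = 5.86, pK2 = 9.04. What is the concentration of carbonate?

α₂ = 1 / (1 + [H⁺]/K2 + [H⁺]²/(K1K2)) = 1 / (1 + 10^+0.85 + 10^-1.48)
   = 1 / (1 + 7.0795 + 0.033113) = 1/8.1126 = 0.1233
[CO3²⁻] = α₂ × DIC = 0.1233 × 1.73 = 0.213 mmol/kg

[CO3²⁻] = 0.213 mmol/kg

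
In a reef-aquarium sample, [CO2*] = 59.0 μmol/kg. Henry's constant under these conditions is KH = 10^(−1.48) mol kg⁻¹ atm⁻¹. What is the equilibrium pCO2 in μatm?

KH = 10^(−1.48) = 3.311×10^-2 mol kg⁻¹ atm⁻¹
pCO2 = [CO2*]/KH = 59.0×10^-6 / 3.311×10^-2 = 1.78×10^-3 atm = 1780 μatm

pCO2 = 1780 μatm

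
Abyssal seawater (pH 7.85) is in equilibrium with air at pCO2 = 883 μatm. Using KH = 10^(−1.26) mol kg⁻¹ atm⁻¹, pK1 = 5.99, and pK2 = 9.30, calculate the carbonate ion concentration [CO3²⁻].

[CO2*] = KH · pCO2 = 10^(−1.26) × 883×10^-6 = 4.852×10^-5 mol/kg
α₀ = 1/(1 + K1/[H⁺] + K1K2/[H⁺]²) = 1/(1 + 10^+1.86 + 10^+0.41) = 0.01316
DIC = [CO2*]/α₀ = 4.852×10^-5 / 0.01316 = 3.689 mmol/kg
[CO3²⁻] = α₂·DIC; α₂ = 0.03381, so [CO3²⁻] = 0.03381 × 3.689 = 0.125 mmol/kg

[CO3²⁻] = 0.125 mmol/kg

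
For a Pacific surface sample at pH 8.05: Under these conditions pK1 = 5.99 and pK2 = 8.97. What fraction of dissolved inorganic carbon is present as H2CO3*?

α₀ = 1 / (1 + K1/[H⁺] + K1K2/[H⁺]²) = 1 / (1 + 10^+2.06 + 10^+1.14)
   = 1 / (1 + 114.82 + 13.804) = 1/129.62 = 0.007715

α₀ = 0.00771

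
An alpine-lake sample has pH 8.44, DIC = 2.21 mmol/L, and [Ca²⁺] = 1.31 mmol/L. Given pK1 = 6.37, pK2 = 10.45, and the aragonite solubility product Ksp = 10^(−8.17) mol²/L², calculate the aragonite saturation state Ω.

α₂ = 1 / (1 + [H⁺]/K2 + [H⁺]²/(K1K2)) = 1 / (1 + 10^+2.01 + 10^-0.06)
   = 1 / (1 + 102.33 + 0.87096) = 1/104.20 = 0.009597
[CO3²⁻] = α₂ × DIC = 0.009597 × 2.21 = 0.02121 mmol/L
Ksp = 10^(−8.17) = 6.761×10^-9
Ω = [Ca²⁺][CO3²⁻]/Ksp = (1.31×10^-3)(2.121×10^-5) / 6.761×10^-9 = 4.11

Ω = 4.11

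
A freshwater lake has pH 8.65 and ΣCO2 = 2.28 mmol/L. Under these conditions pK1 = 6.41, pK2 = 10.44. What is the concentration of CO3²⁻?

α₂ = 1 / (1 + [H⁺]/K2 + [H⁺]²/(K1K2)) = 1 / (1 + 10^+1.79 + 10^-0.45)
   = 1 / (1 + 61.660 + 0.35481) = 1/63.014 = 0.01587
[CO3²⁻] = α₂ × DIC = 0.01587 × 2.28 = 0.0362 mmol/L

[CO3²⁻] = 0.0362 mmol/L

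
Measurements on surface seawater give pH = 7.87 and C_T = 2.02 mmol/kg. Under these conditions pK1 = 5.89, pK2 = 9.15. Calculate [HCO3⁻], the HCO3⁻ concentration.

[HCO3⁻] = 1.90 mmol/kg

α₁ = 1 / (1 + [H⁺]/K1 + K2/[H⁺]) = 1 / (1 + 10^-1.98 + 10^-1.28)
   = 1 / (1 + 0.010471 + 0.052481) = 1/1.0630 = 0.9408
[HCO3⁻] = α₁ × DIC = 0.9408 × 2.02 = 1.90 mmol/kg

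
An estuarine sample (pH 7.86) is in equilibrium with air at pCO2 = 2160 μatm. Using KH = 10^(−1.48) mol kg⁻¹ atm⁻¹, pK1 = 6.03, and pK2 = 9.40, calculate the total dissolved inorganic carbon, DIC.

DIC = 5.05 mmol/kg

[CO2*] = KH · pCO2 = 10^(−1.48) × 2160×10^-6 = 7.152×10^-5 mol/kg
α₀ = 1/(1 + K1/[H⁺] + K1K2/[H⁺]²) = 1/(1 + 10^+1.83 + 10^+0.29) = 0.01417
DIC = [CO2*]/α₀ = 7.152×10^-5 / 0.01417 = 5.05 mmol/kg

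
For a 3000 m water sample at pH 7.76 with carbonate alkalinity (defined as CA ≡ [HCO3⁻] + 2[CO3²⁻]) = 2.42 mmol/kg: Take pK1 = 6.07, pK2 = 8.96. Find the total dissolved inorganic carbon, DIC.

DIC = 2.33 mmol/kg

CA = [HCO3⁻] + 2[CO3²⁻] = (α₁ + 2α₂)·DIC
At pH 7.76: [H⁺]/K1 = 10^-1.69 = 0.020417, K2/[H⁺] = 10^-1.20 = 0.063096
α₁ = 1/(1 + 0.020417 + 0.063096) = 1/1.0835 = 0.9229; α₂ = α₁·K2/[H⁺] = 0.05823
α₁ + 2α₂ = 1.0394
DIC = CA / (α₁ + 2α₂) = 2.42 / 1.0394 = 2.33 mmol/kg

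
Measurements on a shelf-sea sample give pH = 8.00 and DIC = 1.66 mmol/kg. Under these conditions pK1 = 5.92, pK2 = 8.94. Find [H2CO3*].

[CO2*] = 12.3 μmol/kg

α₀ = 1 / (1 + K1/[H⁺] + K1K2/[H⁺]²) = 1 / (1 + 10^+2.08 + 10^+1.14)
   = 1 / (1 + 120.23 + 13.804) = 1/135.03 = 0.007406
[CO2*] = α₀ × DIC = 0.007406 × 1.66 = 0.0123 mmol/kg = 12.3 μmol/kg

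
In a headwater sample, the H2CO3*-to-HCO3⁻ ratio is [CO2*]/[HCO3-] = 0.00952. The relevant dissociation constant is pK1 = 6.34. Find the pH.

pH = 8.36

From K1 = [H⁺][HCO3-]/[CO2*]:  pH = pK1 − log₁₀([CO2*]/[HCO3-])
log₁₀(0.00952) = -2.021
pH = 6.34 − (-2.021) = 8.36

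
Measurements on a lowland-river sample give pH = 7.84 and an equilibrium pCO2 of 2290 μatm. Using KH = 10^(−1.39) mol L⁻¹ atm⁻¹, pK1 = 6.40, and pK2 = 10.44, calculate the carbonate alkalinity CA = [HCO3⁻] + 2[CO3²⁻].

CA = 2.58 mmol/L

[CO2*] = KH · pCO2 = 10^(−1.39) × 2290×10^-6 = 9.329×10^-5 mol/L
α₀ = 1/(1 + K1/[H⁺] + K1K2/[H⁺]²) = 1/(1 + 10^+1.44 + 10^-1.16) = 0.03495
DIC = [CO2*]/α₀ = 9.329×10^-5 / 0.03495 = 2.669 mmol/L
CA = (α₁ + 2α₂)·DIC = (0.9626 + 2×0.002418) × 2.669 = 2.58 mmol/L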